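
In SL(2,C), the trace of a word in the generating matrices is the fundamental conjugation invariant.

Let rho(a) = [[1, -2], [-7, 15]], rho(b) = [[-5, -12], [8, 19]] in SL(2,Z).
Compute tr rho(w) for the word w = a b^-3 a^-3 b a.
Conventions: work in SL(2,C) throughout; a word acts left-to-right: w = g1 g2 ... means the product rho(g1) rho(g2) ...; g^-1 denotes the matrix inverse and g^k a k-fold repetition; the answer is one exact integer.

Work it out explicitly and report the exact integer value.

34688164856

rho(a) = [[1, -2], [-7, 15]]
... * rho(b^-1) = [[19, 12], [-8, -5]]  ->  [[35, 22], [-253, -159]]
... * rho(b^-1) = [[19, 12], [-8, -5]]  ->  [[489, 310], [-3535, -2241]]
... * rho(b^-1) = [[19, 12], [-8, -5]]  ->  [[6811, 4318], [-49237, -31215]]
... * rho(a^-1) = [[15, 2], [7, 1]]  ->  [[132391, 17940], [-957060, -129689]]
... * rho(a^-1) = [[15, 2], [7, 1]]  ->  [[2111445, 282722], [-15263723, -2043809]]
... * rho(a^-1) = [[15, 2], [7, 1]]  ->  [[33650729, 4505612], [-243262508, -32571255]]
... * rho(b) = [[-5, -12], [8, 19]]  ->  [[-132208749, -318202120], [955742500, 2300296251]]
... * rho(a) = [[1, -2], [-7, 15]]  ->  [[2095206091, -4508614302], [-15146331257, 32592958765]]
tr = 2095206091 + 32592958765 = 34688164856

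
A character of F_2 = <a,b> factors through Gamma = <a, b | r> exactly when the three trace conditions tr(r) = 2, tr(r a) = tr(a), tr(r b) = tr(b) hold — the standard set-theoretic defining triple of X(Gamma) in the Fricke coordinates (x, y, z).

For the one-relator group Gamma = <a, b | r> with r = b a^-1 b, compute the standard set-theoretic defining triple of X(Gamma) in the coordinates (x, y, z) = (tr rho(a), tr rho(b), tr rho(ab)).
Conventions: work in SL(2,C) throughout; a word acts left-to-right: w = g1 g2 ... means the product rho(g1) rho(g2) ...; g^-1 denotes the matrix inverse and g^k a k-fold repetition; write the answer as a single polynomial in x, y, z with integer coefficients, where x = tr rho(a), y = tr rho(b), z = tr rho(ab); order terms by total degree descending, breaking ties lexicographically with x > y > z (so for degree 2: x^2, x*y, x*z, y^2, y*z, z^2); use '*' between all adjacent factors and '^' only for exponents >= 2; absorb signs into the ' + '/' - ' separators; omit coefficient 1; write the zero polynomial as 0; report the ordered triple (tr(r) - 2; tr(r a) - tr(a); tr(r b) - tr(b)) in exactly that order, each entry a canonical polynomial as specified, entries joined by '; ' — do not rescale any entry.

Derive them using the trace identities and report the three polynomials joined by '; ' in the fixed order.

reduce: tr(b^2) = tr(b) tr(b) - tr(1) = y^2 - 2
tr(b^2 a) = tr(b) tr(a b) - tr(a) = y*z - x
so tr(b a^-1 b) = tr(b^2) tr(a) - tr(b^2 a) = x*y^2 - y*z - x
tr(b a b a) = tr(b a) tr(b a) - tr(1) = z^2 - 2
tr(b a^-1 b a) = tr(b a b) tr(a) - tr(b a b a) = x*y*z - x^2 - z^2 + 2
tr(b^3) = tr(b) tr(b^2) - tr(b)  (reduce the b square) = y^3 - 3*y
so tr(b^3 a) = tr(b) tr(b a b) - tr(b a)  (reduce the b square) = y^2*z - x*y - z
tr(b a^-1 b^2) = tr(b^3) tr(a) - tr(b^3 a)  (eliminate a^-1) = x*y^3 - y^2*z - 2*x*y + z
assemble the triple (tr(r) - 2; tr(r a) - x; tr(r b) - y)

x*y^2 - y*z - x - 2; x*y*z - x^2 - z^2 - x + 2; x*y^3 - y^2*z - 2*x*y - y + z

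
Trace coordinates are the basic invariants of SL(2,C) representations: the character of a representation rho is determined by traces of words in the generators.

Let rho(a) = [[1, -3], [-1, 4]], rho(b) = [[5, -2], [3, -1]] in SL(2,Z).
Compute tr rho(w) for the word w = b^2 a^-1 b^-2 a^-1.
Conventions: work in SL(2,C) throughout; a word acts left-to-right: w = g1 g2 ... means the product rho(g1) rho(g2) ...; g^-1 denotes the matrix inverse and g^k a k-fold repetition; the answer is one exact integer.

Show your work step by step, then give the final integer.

rho(b) = [[5, -2], [3, -1]]
... * rho(b) = [[5, -2], [3, -1]]  ->  [[19, -8], [12, -5]]
... * rho(a^-1) = [[4, 3], [1, 1]]  ->  [[68, 49], [43, 31]]
... * rho(b^-1) = [[-1, 2], [-3, 5]]  ->  [[-215, 381], [-136, 241]]
... * rho(b^-1) = [[-1, 2], [-3, 5]]  ->  [[-928, 1475], [-587, 933]]
... * rho(a^-1) = [[4, 3], [1, 1]]  ->  [[-2237, -1309], [-1415, -828]]
tr = -2237 + -828 = -3065

-3065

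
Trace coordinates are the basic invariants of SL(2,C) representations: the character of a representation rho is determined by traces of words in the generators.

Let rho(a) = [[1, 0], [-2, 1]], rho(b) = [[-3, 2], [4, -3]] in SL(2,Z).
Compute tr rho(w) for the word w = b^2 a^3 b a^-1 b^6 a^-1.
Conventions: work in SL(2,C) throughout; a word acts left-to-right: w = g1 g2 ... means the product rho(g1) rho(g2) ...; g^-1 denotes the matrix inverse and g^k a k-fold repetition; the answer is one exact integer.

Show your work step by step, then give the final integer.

rho(b) = [[-3, 2], [4, -3]]
... * rho(b) = [[-3, 2], [4, -3]]  ->  [[17, -12], [-24, 17]]
... * rho(a) = [[1, 0], [-2, 1]]  ->  [[41, -12], [-58, 17]]
... * rho(a) = [[1, 0], [-2, 1]]  ->  [[65, -12], [-92, 17]]
... * rho(a) = [[1, 0], [-2, 1]]  ->  [[89, -12], [-126, 17]]
... * rho(b) = [[-3, 2], [4, -3]]  ->  [[-315, 214], [446, -303]]
... * rho(a^-1) = [[1, 0], [2, 1]]  ->  [[113, 214], [-160, -303]]
... * rho(b) = [[-3, 2], [4, -3]]  ->  [[517, -416], [-732, 589]]
... * rho(b) = [[-3, 2], [4, -3]]  ->  [[-3215, 2282], [4552, -3231]]
... * rho(b) = [[-3, 2], [4, -3]]  ->  [[18773, -13276], [-26580, 18797]]
... * rho(b) = [[-3, 2], [4, -3]]  ->  [[-109423, 77374], [154928, -109551]]
... * rho(b) = [[-3, 2], [4, -3]]  ->  [[637765, -450968], [-902988, 638509]]
... * rho(b) = [[-3, 2], [4, -3]]  ->  [[-3717167, 2628434], [5263000, -3721503]]
... * rho(a^-1) = [[1, 0], [2, 1]]  ->  [[1539701, 2628434], [-2180006, -3721503]]
tr = 1539701 + -3721503 = -2181802

-2181802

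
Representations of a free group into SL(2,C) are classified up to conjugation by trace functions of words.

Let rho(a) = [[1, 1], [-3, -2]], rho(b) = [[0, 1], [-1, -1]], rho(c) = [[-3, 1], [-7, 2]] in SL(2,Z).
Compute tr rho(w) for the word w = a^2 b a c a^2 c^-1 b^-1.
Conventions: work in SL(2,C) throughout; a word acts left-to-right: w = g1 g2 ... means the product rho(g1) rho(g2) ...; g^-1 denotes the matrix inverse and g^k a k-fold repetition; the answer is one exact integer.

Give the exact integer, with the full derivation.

rho(a) = [[1, 1], [-3, -2]]
... * rho(a) = [[1, 1], [-3, -2]]  ->  [[-2, -1], [3, 1]]
... * rho(b) = [[0, 1], [-1, -1]]  ->  [[1, -1], [-1, 2]]
... * rho(a) = [[1, 1], [-3, -2]]  ->  [[4, 3], [-7, -5]]
... * rho(c) = [[-3, 1], [-7, 2]]  ->  [[-33, 10], [56, -17]]
... * rho(a) = [[1, 1], [-3, -2]]  ->  [[-63, -53], [107, 90]]
... * rho(a) = [[1, 1], [-3, -2]]  ->  [[96, 43], [-163, -73]]
... * rho(c^-1) = [[2, -1], [7, -3]]  ->  [[493, -225], [-837, 382]]
... * rho(b^-1) = [[-1, -1], [1, 0]]  ->  [[-718, -493], [1219, 837]]
tr = -718 + 837 = 119

119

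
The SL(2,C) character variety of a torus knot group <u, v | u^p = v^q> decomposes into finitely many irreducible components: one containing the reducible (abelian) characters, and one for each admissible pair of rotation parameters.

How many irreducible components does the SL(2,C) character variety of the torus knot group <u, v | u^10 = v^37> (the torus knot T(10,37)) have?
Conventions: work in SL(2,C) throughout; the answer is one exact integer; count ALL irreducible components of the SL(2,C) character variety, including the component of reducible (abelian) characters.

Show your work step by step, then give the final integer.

163

Gamma = < u, v | u^10 = v^37 > (torus knot T(10,37)); the central element u^10 = v^37 acts as +I or -I in any irreducible SL(2,C) representation.
So on each irreducible component the traces are pinned: tr(u) = 2*cos(pi*alpha/10) with 1 <= alpha <= 9, tr(v) = 2*cos(pi*beta/37) with 1 <= beta <= 36.
Consistency of u^10 = (-1)^alpha I with v^37 = (-1)^beta I forces alpha = beta (mod 2).
Counting: 5 odd alphas x 18 odd betas + 4 even alphas x 18 even betas = 90 + 72 = 162.
Total: 162 irreducible-character components + 1 reducible (abelian) component = 163.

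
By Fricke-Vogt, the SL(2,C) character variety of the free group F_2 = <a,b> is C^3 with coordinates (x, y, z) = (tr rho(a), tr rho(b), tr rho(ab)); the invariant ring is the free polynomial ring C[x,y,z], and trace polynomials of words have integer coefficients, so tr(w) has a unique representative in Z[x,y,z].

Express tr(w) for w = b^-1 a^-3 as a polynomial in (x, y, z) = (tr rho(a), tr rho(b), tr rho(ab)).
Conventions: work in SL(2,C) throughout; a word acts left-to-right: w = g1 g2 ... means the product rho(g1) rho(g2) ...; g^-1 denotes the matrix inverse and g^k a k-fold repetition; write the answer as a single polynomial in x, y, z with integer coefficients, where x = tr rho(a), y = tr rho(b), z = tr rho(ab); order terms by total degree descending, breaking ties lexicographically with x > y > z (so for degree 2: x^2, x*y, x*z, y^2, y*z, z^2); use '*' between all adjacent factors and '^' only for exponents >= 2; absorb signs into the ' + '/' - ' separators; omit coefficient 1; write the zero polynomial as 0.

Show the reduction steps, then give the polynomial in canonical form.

x^2*z - x*y - z

reduce: tr(a^-1) = tr(a) = x
tr(a^-2) = tr(a^-1) tr(a) - tr(1)  (eliminate a^-1) = x^2 - 2
so tr(a^-3) = tr(a^-2) tr(a) - tr(a^-1)  (eliminate a^-1) = x^3 - 3*x
reduce: tr(a^-1 b) = tr(b) tr(a) - tr(b a)  (eliminate a^-1) = x*y - z
tr(b a^-2) = tr(a^-1 b) tr(a) - tr(a^-1 b a)  (eliminate a^-1) = x^2*y - x*z - y
reduce: tr(a^-3 b) = tr(b a^-2) tr(a) - tr(b a^-1)  (eliminate a^-1) = x^3*y - x^2*z - 2*x*y + z
tr(b^-1 a^-3) = tr(a^-3) tr(b) - tr(a^-3 b)  (eliminate b^-1) = x^2*z - x*y - z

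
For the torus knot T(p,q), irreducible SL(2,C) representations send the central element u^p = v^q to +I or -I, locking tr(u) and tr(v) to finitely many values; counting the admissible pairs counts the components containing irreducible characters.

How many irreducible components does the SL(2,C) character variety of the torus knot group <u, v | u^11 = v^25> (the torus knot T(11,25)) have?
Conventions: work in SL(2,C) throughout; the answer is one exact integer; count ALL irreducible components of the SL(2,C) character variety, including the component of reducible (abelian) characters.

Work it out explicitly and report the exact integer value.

In the torus knot group T(11,25), u^11 = v^25 is central, so an irreducible representation sends it to +I or -I (Schur).
So on each irreducible component the traces are pinned: tr(u) = 2*cos(pi*alpha/11) with 1 <= alpha <= 10, tr(v) = 2*cos(pi*beta/25) with 1 <= beta <= 24.
The two central values (-1)^alpha I and (-1)^beta I must be the same matrix, so alpha and beta share a parity.
Enumerate parity-matched pairs: 5*12 odd-odd plus 5*12 even-even gives 120.
Total: 120 irreducible-character components + 1 reducible (abelian) component = 121.

121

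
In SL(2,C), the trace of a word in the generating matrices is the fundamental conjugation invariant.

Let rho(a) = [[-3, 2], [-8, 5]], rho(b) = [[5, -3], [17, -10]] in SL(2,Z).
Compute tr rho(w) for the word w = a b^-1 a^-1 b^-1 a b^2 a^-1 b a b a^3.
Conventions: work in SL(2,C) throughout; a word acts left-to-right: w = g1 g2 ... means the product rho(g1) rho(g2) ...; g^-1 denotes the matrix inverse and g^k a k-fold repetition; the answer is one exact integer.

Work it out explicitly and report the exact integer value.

-10017

rho(a) = [[-3, 2], [-8, 5]]
... * rho(b^-1) = [[-10, 3], [-17, 5]]  ->  [[-4, 1], [-5, 1]]
... * rho(a^-1) = [[5, -2], [8, -3]]  ->  [[-12, 5], [-17, 7]]
... * rho(b^-1) = [[-10, 3], [-17, 5]]  ->  [[35, -11], [51, -16]]
... * rho(a) = [[-3, 2], [-8, 5]]  ->  [[-17, 15], [-25, 22]]
... * rho(b) = [[5, -3], [17, -10]]  ->  [[170, -99], [249, -145]]
... * rho(b) = [[5, -3], [17, -10]]  ->  [[-833, 480], [-1220, 703]]
... * rho(a^-1) = [[5, -2], [8, -3]]  ->  [[-325, 226], [-476, 331]]
... * rho(b) = [[5, -3], [17, -10]]  ->  [[2217, -1285], [3247, -1882]]
... * rho(a) = [[-3, 2], [-8, 5]]  ->  [[3629, -1991], [5315, -2916]]
... * rho(b) = [[5, -3], [17, -10]]  ->  [[-15702, 9023], [-22997, 13215]]
... * rho(a) = [[-3, 2], [-8, 5]]  ->  [[-25078, 13711], [-36729, 20081]]
... * rho(a) = [[-3, 2], [-8, 5]]  ->  [[-34454, 18399], [-50461, 26947]]
... * rho(a) = [[-3, 2], [-8, 5]]  ->  [[-43830, 23087], [-64193, 33813]]
tr = -43830 + 33813 = -10017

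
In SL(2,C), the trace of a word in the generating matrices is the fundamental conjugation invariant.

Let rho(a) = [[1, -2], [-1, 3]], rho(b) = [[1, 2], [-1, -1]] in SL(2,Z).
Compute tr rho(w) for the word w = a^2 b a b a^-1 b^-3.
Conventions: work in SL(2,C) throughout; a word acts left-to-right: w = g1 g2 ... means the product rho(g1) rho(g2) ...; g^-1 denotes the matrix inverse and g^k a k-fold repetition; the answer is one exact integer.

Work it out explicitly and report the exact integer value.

rho(a) = [[1, -2], [-1, 3]]
... * rho(a) = [[1, -2], [-1, 3]]  ->  [[3, -8], [-4, 11]]
... * rho(b) = [[1, 2], [-1, -1]]  ->  [[11, 14], [-15, -19]]
... * rho(a) = [[1, -2], [-1, 3]]  ->  [[-3, 20], [4, -27]]
... * rho(b) = [[1, 2], [-1, -1]]  ->  [[-23, -26], [31, 35]]
... * rho(a^-1) = [[3, 2], [1, 1]]  ->  [[-95, -72], [128, 97]]
... * rho(b^-1) = [[-1, -2], [1, 1]]  ->  [[23, 118], [-31, -159]]
... * rho(b^-1) = [[-1, -2], [1, 1]]  ->  [[95, 72], [-128, -97]]
... * rho(b^-1) = [[-1, -2], [1, 1]]  ->  [[-23, -118], [31, 159]]
tr = -23 + 159 = 136

136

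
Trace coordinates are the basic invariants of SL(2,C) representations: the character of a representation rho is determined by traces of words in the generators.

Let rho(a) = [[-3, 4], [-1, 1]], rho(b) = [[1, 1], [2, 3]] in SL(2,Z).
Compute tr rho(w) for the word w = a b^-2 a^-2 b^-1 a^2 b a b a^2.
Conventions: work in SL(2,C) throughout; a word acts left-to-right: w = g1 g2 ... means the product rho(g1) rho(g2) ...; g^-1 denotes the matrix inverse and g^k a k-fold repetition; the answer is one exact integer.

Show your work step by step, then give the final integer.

-365130

rho(a) = [[-3, 4], [-1, 1]]
... * rho(b^-1) = [[3, -1], [-2, 1]]  ->  [[-17, 7], [-5, 2]]
... * rho(b^-1) = [[3, -1], [-2, 1]]  ->  [[-65, 24], [-19, 7]]
... * rho(a^-1) = [[1, -4], [1, -3]]  ->  [[-41, 188], [-12, 55]]
... * rho(a^-1) = [[1, -4], [1, -3]]  ->  [[147, -400], [43, -117]]
... * rho(b^-1) = [[3, -1], [-2, 1]]  ->  [[1241, -547], [363, -160]]
... * rho(a) = [[-3, 4], [-1, 1]]  ->  [[-3176, 4417], [-929, 1292]]
... * rho(a) = [[-3, 4], [-1, 1]]  ->  [[5111, -8287], [1495, -2424]]
... * rho(b) = [[1, 1], [2, 3]]  ->  [[-11463, -19750], [-3353, -5777]]
... * rho(a) = [[-3, 4], [-1, 1]]  ->  [[54139, -65602], [15836, -19189]]
... * rho(b) = [[1, 1], [2, 3]]  ->  [[-77065, -142667], [-22542, -41731]]
... * rho(a) = [[-3, 4], [-1, 1]]  ->  [[373862, -450927], [109357, -131899]]
... * rho(a) = [[-3, 4], [-1, 1]]  ->  [[-670659, 1044521], [-196172, 305529]]
tr = -670659 + 305529 = -365130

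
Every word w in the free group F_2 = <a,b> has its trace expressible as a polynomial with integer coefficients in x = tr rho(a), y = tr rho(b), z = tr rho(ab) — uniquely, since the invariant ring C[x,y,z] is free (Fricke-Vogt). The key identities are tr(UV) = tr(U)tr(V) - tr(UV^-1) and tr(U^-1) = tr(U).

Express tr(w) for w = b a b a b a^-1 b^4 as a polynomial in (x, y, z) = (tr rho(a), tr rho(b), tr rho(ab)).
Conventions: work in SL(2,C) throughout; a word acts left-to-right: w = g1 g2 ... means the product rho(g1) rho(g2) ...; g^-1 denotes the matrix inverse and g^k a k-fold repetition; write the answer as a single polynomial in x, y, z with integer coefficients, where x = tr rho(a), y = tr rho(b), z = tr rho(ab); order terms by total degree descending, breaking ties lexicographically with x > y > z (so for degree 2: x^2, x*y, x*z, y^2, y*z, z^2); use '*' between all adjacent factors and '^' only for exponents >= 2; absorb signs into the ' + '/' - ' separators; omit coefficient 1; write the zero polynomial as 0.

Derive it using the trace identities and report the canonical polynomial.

next, tr(a b a b) = tr(b a) tr(b a) - tr(1)   [split at repeated b] = z^2 - 2
next, tr(a b a) = tr(a) tr(b a) - tr(b) = x*z - y
and tr(b a b a b) = tr(b) tr(a b a b) - tr(a b a) = y*z^2 - x*z - y
tr(a b a b^3) = tr(b) tr(b a b a b) - tr(b a b a) = y^2*z^2 - x*y*z - y^2 - z^2 + 2
tr(a b a b^4) = tr(b) tr(a b a b^3) - tr(a b a b^2) = y^3*z^2 - x*y^2*z - y^3 - 2*y*z^2 + x*z + 3*y
next, tr(b^4 a b a b) = tr(b) tr(a b a b^4) - tr(a b a b^3) = y^4*z^2 - x*y^3*z - y^4 - 3*y^2*z^2 + 2*x*y*z + 4*y^2 + z^2 - 2
and tr(b^5 a b a b) = tr(b) tr(b^4 a b a b) - tr(b^4 a b a) = y^5*z^2 - x*y^4*z - y^5 - 4*y^3*z^2 + 3*x*y^2*z + 5*y^3 + 3*y*z^2 - x*z - 5*y
tr(a b a b a b) = tr(a b) tr(a b a b) - tr(a^-1 b^-1)   [split at repeated a] = z^3 - 3*z
tr(b a b) = tr(b) tr(a b) - tr(a) = y*z - x
next, tr(a b a b a) = tr(a) tr(b a b a) - tr(b a b) = x*z^2 - y*z - x
tr(b a b a b a b) = tr(b) tr(a b a b a b) - tr(a b a b a) = y*z^3 - x*z^2 - 2*y*z + x
and tr(b a b a b a b^2) = tr(b) tr(b a b a b a b) - tr(b a b a b a) = y^2*z^3 - x*y*z^2 - 2*y^2*z - z^3 + x*y + 3*z
and tr(b^2 a b a b a b^2) = tr(b) tr(b a b a b a b^2) - tr(b a b a b a b) = y^3*z^3 - x*y^2*z^2 - 2*y^3*z - 2*y*z^3 + x*y^2 + x*z^2 + 5*y*z - x
and tr(b^5 a b a b a) = tr(b) tr(b^2 a b a b a b^2) - tr(b^2 a b a b a b) = y^4*z^3 - x*y^3*z^2 - 2*y^4*z - 3*y^2*z^3 + x*y^3 + 2*x*y*z^2 + 7*y^2*z + z^3 - 2*x*y - 3*z
tr(b a b a b a^-1 b^4) = tr(b^5 a b a b) tr(a) - tr(b^5 a b a b a) = x*y^5*z^2 - x^2*y^4*z - y^4*z^3 - x*y^5 - 3*x*y^3*z^2 + 3*x^2*y^2*z + 2*y^4*z + 3*y^2*z^3 + 4*x*y^3 + x*y*z^2 - x^2*z - 7*y^2*z - z^3 - 3*x*y + 3*z

x*y^5*z^2 - x^2*y^4*z - y^4*z^3 - x*y^5 - 3*x*y^3*z^2 + 3*x^2*y^2*z + 2*y^4*z + 3*y^2*z^3 + 4*x*y^3 + x*y*z^2 - x^2*z - 7*y^2*z - z^3 - 3*x*y + 3*z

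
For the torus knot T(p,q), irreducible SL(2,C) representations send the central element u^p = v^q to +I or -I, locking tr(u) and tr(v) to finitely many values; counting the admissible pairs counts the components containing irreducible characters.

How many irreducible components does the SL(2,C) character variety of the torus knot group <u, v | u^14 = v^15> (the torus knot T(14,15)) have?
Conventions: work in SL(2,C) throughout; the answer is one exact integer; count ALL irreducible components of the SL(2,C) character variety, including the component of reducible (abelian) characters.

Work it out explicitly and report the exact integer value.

For T(14,15): irreducibility forces the central element u^14 = v^15 to one of +I, -I.
This locks tr(u) to 2*cos(pi*alpha/14), alpha in 1..13, and tr(v) to 2*cos(pi*beta/15), beta in 1..14, on each component of irreducible characters.
Consistency of u^14 = (-1)^alpha I with v^15 = (-1)^beta I forces alpha = beta (mod 2).
Counting: 7 odd alphas x 7 odd betas + 6 even alphas x 7 even betas = 49 + 42 = 91.
Total: 91 irreducible-character components + 1 reducible (abelian) component = 92.

92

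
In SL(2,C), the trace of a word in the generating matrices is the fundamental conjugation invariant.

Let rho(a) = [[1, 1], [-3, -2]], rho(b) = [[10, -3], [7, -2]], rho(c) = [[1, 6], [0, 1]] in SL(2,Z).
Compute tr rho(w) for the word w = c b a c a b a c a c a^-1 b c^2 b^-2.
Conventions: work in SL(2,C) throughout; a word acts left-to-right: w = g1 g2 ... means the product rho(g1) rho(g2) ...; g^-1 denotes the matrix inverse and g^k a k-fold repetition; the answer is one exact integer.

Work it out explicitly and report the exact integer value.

rho(c) = [[1, 6], [0, 1]]
... * rho(b) = [[10, -3], [7, -2]]  ->  [[52, -15], [7, -2]]
... * rho(a) = [[1, 1], [-3, -2]]  ->  [[97, 82], [13, 11]]
... * rho(c) = [[1, 6], [0, 1]]  ->  [[97, 664], [13, 89]]
... * rho(a) = [[1, 1], [-3, -2]]  ->  [[-1895, -1231], [-254, -165]]
... * rho(b) = [[10, -3], [7, -2]]  ->  [[-27567, 8147], [-3695, 1092]]
... * rho(a) = [[1, 1], [-3, -2]]  ->  [[-52008, -43861], [-6971, -5879]]
... * rho(c) = [[1, 6], [0, 1]]  ->  [[-52008, -355909], [-6971, -47705]]
... * rho(a) = [[1, 1], [-3, -2]]  ->  [[1015719, 659810], [136144, 88439]]
... * rho(c) = [[1, 6], [0, 1]]  ->  [[1015719, 6754124], [136144, 905303]]
... * rho(a^-1) = [[-2, -1], [3, 1]]  ->  [[18230934, 5738405], [2443621, 769159]]
... * rho(b) = [[10, -3], [7, -2]]  ->  [[222478175, -66169612], [29820323, -8869181]]
... * rho(c) = [[1, 6], [0, 1]]  ->  [[222478175, 1268699438], [29820323, 170052757]]
... * rho(c) = [[1, 6], [0, 1]]  ->  [[222478175, 2603568488], [29820323, 348974695]]
... * rho(b^-1) = [[-2, 3], [-7, 10]]  ->  [[-18669935766, 26703119405], [-2502463511, 3579207919]]
... * rho(b^-1) = [[-2, 3], [-7, 10]]  ->  [[-149581964303, 211021386752], [-20049528411, 28284688657]]
tr = -149581964303 + 28284688657 = -121297275646

-121297275646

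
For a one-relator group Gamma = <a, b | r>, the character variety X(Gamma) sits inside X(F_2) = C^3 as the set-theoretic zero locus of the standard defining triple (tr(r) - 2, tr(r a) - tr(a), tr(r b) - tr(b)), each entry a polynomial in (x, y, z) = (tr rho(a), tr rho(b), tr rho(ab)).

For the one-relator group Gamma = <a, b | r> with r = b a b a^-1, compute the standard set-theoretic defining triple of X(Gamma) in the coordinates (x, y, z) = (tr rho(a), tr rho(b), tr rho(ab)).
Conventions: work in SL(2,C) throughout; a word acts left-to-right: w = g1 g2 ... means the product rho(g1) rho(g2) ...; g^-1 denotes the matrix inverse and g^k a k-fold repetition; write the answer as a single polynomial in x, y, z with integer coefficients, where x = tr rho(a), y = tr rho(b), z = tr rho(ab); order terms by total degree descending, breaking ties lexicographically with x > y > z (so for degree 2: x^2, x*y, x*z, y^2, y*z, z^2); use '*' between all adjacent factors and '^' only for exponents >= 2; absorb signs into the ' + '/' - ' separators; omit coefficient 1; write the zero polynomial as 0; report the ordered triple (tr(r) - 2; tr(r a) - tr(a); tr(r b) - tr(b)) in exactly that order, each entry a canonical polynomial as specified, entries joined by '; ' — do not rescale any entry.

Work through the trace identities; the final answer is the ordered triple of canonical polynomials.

x*y*z - x^2 - z^2; y*z - 2*x; x*y^2*z - x^2*y - y*z^2

use: tr(b a b) = tr(b) tr(a b) - tr(a)  (reduce the b square) = y*z - x
use: tr(b a b a) = tr(b a) tr(b a) - tr(1)  (split on b) = z^2 - 2
tr(b a b a^-1) = tr(b a b) tr(a) - tr(b a b a)  (eliminate a^-1) = x*y*z - x^2 - z^2 + 2
apply: tr(b^2 a b) = tr(b) tr(b a b) - tr(b a)  (reduce the b square) = y^2*z - x*y - z
tr(a b a) = tr(a) tr(b a) - tr(b)  (reduce the a square) = x*z - y
apply: tr(b^2 a b a) = tr(b) tr(a b a b) - tr(a b a)  (reduce the b square) = y*z^2 - x*z - y
use: tr(b a b a^-1 b) = tr(b^2 a b) tr(a) - tr(b^2 a b a)  (eliminate a^-1) = x*y^2*z - x^2*y - y*z^2 + y
assemble the triple (tr(r) - 2; tr(r a) - x; tr(r b) - y)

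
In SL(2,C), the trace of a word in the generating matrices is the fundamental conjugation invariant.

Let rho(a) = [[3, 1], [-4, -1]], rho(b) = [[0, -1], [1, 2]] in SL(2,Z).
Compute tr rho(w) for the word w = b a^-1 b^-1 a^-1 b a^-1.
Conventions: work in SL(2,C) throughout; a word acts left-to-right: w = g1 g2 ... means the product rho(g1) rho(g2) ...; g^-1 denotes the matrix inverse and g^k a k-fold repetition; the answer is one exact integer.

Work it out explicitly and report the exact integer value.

-2

rho(b) = [[0, -1], [1, 2]]
... * rho(a^-1) = [[-1, -1], [4, 3]]  ->  [[-4, -3], [7, 5]]
... * rho(b^-1) = [[2, 1], [-1, 0]]  ->  [[-5, -4], [9, 7]]
... * rho(a^-1) = [[-1, -1], [4, 3]]  ->  [[-11, -7], [19, 12]]
... * rho(b) = [[0, -1], [1, 2]]  ->  [[-7, -3], [12, 5]]
... * rho(a^-1) = [[-1, -1], [4, 3]]  ->  [[-5, -2], [8, 3]]
tr = -5 + 3 = -2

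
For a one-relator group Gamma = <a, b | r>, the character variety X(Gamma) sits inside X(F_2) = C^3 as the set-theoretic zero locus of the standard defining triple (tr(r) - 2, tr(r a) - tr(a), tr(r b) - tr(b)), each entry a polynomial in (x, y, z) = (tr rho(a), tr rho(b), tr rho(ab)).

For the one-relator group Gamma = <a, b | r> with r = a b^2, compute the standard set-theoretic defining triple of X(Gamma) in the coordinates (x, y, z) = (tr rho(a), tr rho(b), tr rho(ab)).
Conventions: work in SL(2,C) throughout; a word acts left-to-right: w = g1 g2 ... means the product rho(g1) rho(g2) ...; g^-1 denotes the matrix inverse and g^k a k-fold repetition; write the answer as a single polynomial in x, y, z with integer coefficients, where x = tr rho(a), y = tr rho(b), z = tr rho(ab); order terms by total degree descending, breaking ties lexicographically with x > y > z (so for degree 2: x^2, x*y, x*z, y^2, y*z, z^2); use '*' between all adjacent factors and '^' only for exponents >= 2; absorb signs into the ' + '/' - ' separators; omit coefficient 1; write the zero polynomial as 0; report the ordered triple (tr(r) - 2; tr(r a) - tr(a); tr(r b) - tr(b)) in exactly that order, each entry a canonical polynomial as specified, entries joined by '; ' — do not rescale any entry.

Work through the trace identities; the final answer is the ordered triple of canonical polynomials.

tr(a b^2) = tr(b)*tr(a b) - tr(a)   [square of b] = y*z - x
tr(b^2) = tr(b)*tr(b) - tr(1) = y^2 - 2
tr(a b^2 a) = tr(a)*tr(b^2 a) - tr(b^2) = x*y*z - x^2 - y^2 + 2
tr(a b^3) = tr(b)*tr(a b^2) - tr(a b) = y^2*z - x*y - z
assemble the triple (tr(r) - 2; tr(r a) - x; tr(r b) - y)

y*z - x - 2; x*y*z - x^2 - y^2 - x + 2; y^2*z - x*y - y - z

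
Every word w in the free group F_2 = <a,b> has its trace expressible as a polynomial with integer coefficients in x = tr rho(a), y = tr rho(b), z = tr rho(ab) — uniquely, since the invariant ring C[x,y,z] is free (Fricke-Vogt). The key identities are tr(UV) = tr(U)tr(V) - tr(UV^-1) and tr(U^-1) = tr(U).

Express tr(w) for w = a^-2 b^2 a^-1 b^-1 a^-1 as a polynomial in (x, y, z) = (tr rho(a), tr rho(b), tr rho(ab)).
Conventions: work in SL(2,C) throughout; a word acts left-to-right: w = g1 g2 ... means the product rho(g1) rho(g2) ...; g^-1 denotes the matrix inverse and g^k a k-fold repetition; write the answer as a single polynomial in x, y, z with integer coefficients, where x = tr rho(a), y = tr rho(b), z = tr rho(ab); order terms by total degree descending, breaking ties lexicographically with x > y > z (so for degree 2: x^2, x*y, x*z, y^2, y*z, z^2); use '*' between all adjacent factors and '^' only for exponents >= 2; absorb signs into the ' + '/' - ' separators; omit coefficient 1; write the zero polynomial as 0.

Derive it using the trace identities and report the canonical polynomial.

tr(b^2) = tr(b) tr(b) - tr(1)  (reduce the b square) = y^2 - 2
tr(b^2 a) = tr(b) tr(a b) - tr(a)  (reduce the b square) = y*z - x
tr(a^-1 b^2) = tr(b^2) tr(a) - tr(b^2 a)  (eliminate a^-1) = x*y^2 - y*z - x
tr(a^-1 b^2 a^-1) = tr(a^-1 b^2) tr(a) - tr(a^-1 b^2 a)  (eliminate a^-1) = x^2*y^2 - x*y*z - x^2 - y^2 + 2
tr(b^3) = tr(b) tr(b^2) - tr(b)  (reduce the b square) = y^3 - 3*y
tr(b^3 a) = tr(b) tr(b a b) - tr(b a)  (reduce the b square) = y^2*z - x*y - z
tr(b^2 a^-1 b) = tr(b^3) tr(a) - tr(b^3 a)  (eliminate a^-1) = x*y^3 - y^2*z - 2*x*y + z
tr(a b a b) = tr(b a) tr(b a) - tr(1)  (split on b) = z^2 - 2
tr(a b a) = tr(a) tr(b a) - tr(b)  (reduce the a square) = x*z - y
tr(b a b^2 a) = tr(b) tr(a b a b) - tr(a b a)  (reduce the b square) = y*z^2 - x*z - y
tr(b^2 a^-1 b a) = tr(b a b^2) tr(a) - tr(b a b^2 a)  (eliminate a^-1) = x*y^2*z - x^2*y - y*z^2 + y
tr(a^-1 b^2 a^-1 b) = tr(b^2 a^-1 b) tr(a) - tr(b^2 a^-1 b a)  (eliminate a^-1) = x^2*y^3 - 2*x*y^2*z - x^2*y + y*z^2 + x*z - y
tr(b^2 a^-1 b^-1 a^-1) = tr(a^-1 b^2 a^-1) tr(b) - tr(a^-1 b^2 a^-1 b)  (eliminate b^-1) = x*y^2*z - y^3 - y*z^2 - x*z + 3*y
tr(b a^-1) = tr(b) tr(a) - tr(b a)  (eliminate a^-1) = x*y - z
tr(a^-2 b^2 a^-1 b^-1) = tr(b^2 a^-1 b^-1 a^-1) tr(a) - tr(b^2 a^-1 b^-1)  (eliminate a^-1) = x^2*y^2*z - x*y^3 - x*y*z^2 - x^2*z + 2*x*y + z
tr(a^-2 b^2 a^-1 b^-1 a^-1) = tr(a^-2 b^2 a^-1 b^-1) tr(a) - tr(a^-2 b^2 a^-1 b^-1 a)  (eliminate a^-1) = x^3*y^2*z - x^2*y^3 - x^2*y*z^2 - x^3*z - x*y^2*z + 2*x^2*y + y^3 + y*z^2 + 2*x*z - 3*y

x^3*y^2*z - x^2*y^3 - x^2*y*z^2 - x^3*z - x*y^2*z + 2*x^2*y + y^3 + y*z^2 + 2*x*z - 3*y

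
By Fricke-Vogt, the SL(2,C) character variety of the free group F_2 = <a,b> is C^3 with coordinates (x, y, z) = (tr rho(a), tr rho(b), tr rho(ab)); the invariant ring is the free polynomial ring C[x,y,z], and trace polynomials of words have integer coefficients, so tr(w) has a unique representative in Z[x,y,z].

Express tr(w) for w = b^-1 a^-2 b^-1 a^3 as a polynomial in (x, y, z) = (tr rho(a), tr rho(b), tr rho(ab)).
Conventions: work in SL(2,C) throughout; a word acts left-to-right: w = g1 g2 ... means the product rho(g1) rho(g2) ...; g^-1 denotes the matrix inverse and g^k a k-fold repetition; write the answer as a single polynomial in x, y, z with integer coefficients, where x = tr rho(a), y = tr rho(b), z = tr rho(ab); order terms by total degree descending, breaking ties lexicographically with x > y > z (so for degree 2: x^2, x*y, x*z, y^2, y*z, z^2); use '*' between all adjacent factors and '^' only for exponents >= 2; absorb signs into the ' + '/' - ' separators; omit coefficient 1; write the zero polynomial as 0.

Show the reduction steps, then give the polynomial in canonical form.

tr(b^-1 a) = tr(a)*tr(b) - tr(a b)   [inverse elimination on b] = x*y - z
tr(a^2 b) = tr(a)*tr(b a) - tr(b)   [square of a] = x*z - y
and tr(a^2) = tr(a)*tr(a) - tr(1)   [square of a] = x^2 - 2
next, tr(b^2 a^2) = tr(b)*tr(a^2 b) - tr(a^2)   [square of b] = x*y*z - x^2 - y^2 + 2
tr(b^2 a) = tr(b)*tr(a b) - tr(a)   [square of b] = y*z - x
tr(b a^3 b) = tr(a)*tr(b^2 a^2) - tr(b^2 a)   [square of a] = x^2*y*z - x^3 - x*y^2 - y*z + 3*x
next, tr(b a b a) = tr(a b)*tr(a b) - tr(1)   [split at a repeated a] = z^2 - 2
and tr(a b a b a) = tr(a)*tr(b a b a) - tr(b a b)   [square of a] = x*z^2 - y*z - x
tr(b a^3 b a) = tr(a)*tr(a b a b a) - tr(a b a b)   [square of a] = x^2*z^2 - x*y*z - x^2 - z^2 + 2
tr(a^3 b a^-1 b) = tr(b a^3 b)*tr(a) - tr(b a^3 b a)   [inverse elimination on a] = x^3*y*z - x^4 - x^2*y^2 - x^2*z^2 + 4*x^2 + z^2 - 2
and tr(a^-1 b^-1 a^3 b) = tr(a^3 b a^-1)*tr(b) - tr(a^3 b a^-1 b)   [inverse elimination on b] = -x^3*y*z + x^4 + x^2*y^2 + x^2*z^2 + x*y*z - 4*x^2 - y^2 - z^2 + 2
tr(a^3) = tr(a)*tr(a^2) - tr(a)   [square of a] = x^3 - 3*x
tr(a^-2 b^-1 a^3 b) = tr(a^-1 b^-1 a^3 b)*tr(a) - tr(a^-1 b^-1 a^3 b a)   [inverse elimination on a] = -x^4*y*z + x^5 + x^3*y^2 + x^3*z^2 + x^2*y*z - 5*x^3 - x*y^2 - x*z^2 + 5*x
tr(b^-1 a^-2 b^-1 a^3) = tr(a^-2 b^-1 a^3)*tr(b) - tr(a^-2 b^-1 a^3 b)   [inverse elimination on b] = x^4*y*z - x^5 - x^3*y^2 - x^3*z^2 - x^2*y*z + 5*x^3 + 2*x*y^2 + x*z^2 - y*z - 5*x

x^4*y*z - x^5 - x^3*y^2 - x^3*z^2 - x^2*y*z + 5*x^3 + 2*x*y^2 + x*z^2 - y*z - 5*x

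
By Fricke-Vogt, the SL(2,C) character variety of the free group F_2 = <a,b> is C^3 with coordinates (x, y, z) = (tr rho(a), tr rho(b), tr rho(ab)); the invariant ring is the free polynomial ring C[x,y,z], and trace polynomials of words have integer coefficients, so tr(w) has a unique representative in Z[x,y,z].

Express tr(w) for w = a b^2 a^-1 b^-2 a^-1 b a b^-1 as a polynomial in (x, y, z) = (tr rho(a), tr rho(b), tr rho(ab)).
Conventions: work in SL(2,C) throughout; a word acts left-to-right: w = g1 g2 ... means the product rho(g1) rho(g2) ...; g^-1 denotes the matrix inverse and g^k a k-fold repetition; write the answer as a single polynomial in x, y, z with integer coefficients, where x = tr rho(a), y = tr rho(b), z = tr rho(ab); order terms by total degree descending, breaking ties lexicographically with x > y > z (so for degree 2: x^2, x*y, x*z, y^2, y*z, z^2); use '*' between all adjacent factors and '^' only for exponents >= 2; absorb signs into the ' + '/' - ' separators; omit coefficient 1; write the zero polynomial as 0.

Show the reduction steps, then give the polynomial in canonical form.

trace(b a b) = trace(b) trace(a b) - trace(a)   [square of b] = y*z - x
trace(b^3 a) = trace(b) trace(b a b) - trace(b a)   [square of b] = y^2*z - x*y - z
trace(b^2) = trace(b) trace(b) - trace(1)   [square of b] = y^2 - 2
trace(b^3) = trace(b) trace(b^2) - trace(b)   [square of b] = y^3 - 3*y
trace(b a^2 b^2) = trace(a) trace(b^3 a) - trace(b^3)   [square of a] = x*y^2*z - x^2*y - y^3 - x*z + 3*y
trace(a b a b) = trace(b a) trace(b a) - trace(1)   [split at a repeated b] = z^2 - 2
trace(a b a) = trace(a) trace(b a) - trace(b)   [square of a] = x*z - y
trace(b^2 a b a) = trace(b) trace(a b a b) - trace(a b a)   [square of b] = y*z^2 - x*z - y
trace(b a^2 b^2 a) = trace(a) trace(b^2 a b a) - trace(b^2 a b)   [square of a] = x*y*z^2 - x^2*z - y^2*z + z
trace(b a^2 b^2 a^-1) = trace(b a^2 b^2) trace(a) - trace(b a^2 b^2 a)   [inverse elimination on a] = x^2*y^2*z - x^3*y - x*y^3 - x*y*z^2 + y^2*z + 3*x*y - z
trace(a^-1 b a^2 b^2 a^-1) = trace(b a^2 b^2 a^-1) trace(a) - trace(b a^2 b^2)   [inverse elimination on a] = x^3*y^2*z - x^4*y - x^2*y^3 - x^2*y*z^2 + 4*x^2*y + y^3 - 3*y
trace(b^4 a) = trace(b) trace(b a b^2) - trace(b a b)   [square of b] = y^3*z - x*y^2 - 2*y*z + x
trace(b^4) = trace(b) trace(b^3) - trace(b^2)   [square of b] = y^4 - 4*y^2 + 2
trace(b^2 a^2 b^2) = trace(a) trace(b^4 a) - trace(b^4)   [square of a] = x*y^3*z - x^2*y^2 - y^4 - 2*x*y*z + x^2 + 4*y^2 - 2
trace(a^2) = trace(a) trace(a) - trace(1)   [square of a] = x^2 - 2
trace(b^2 a^2) = trace(b) trace(a^2 b) - trace(a^2)   [square of b] = x*y*z - x^2 - y^2 + 2
trace(a^2 b^2 a) = trace(a) trace(b^2 a^2) - trace(b^2 a)   [square of a] = x^2*y*z - x^3 - x*y^2 - y*z + 3*x
trace(b^2 a^2 b^2 a) = trace(b) trace(a^2 b^2 a b) - trace(a^2 b^2 a)   [square of b] = x*y^2*z^2 - 2*x^2*y*z - y^3*z + x^3 + x*y^2 + 2*y*z - 3*x
trace(b a^2 b^2 a^-1 b) = trace(b^2 a^2 b^2) trace(a) - trace(b^2 a^2 b^2 a)   [inverse elimination on a] = x^2*y^3*z - x^3*y^2 - x*y^4 - x*y^2*z^2 + y^3*z + 3*x*y^2 - 2*y*z + x
trace(b a b a^2) = trace(a) trace(b a b a) - trace(b a b)   [square of a] = x*z^2 - y*z - x
trace(b a b a^2 b^2) = trace(b) trace(b a b a^2 b) - trace(b a b a^2)   [square of b] = x*y^2*z^2 - x^2*y*z - y^3*z - x*z^2 + 2*y*z + x
trace(a b a b a b) = trace(b a) trace(b a b a) - trace(b^-1 a^-1)   [split at a repeated b] = z^3 - 3*z
trace(b^2 a b a b a) = trace(b) trace(a b a b a b) - trace(a b a b a)   [square of b] = y*z^3 - x*z^2 - 2*y*z + x
trace(b^2 a b a b) = trace(b) trace(a b a b^2) - trace(a b a b)   [square of b] = y^2*z^2 - x*y*z - y^2 - z^2 + 2
trace(b a b a^2 b^2 a) = trace(a) trace(b^2 a b a b a) - trace(b^2 a b a b)   [square of a] = x*y*z^3 - x^2*z^2 - y^2*z^2 - x*y*z + x^2 + y^2 + z^2 - 2
trace(b a^2 b^2 a^-1 b a) = trace(b a b a^2 b^2) trace(a) - trace(b a b a^2 b^2 a)   [inverse elimination on a] = x^2*y^2*z^2 - x^3*y*z - x*y^3*z - x*y*z^3 + y^2*z^2 + 3*x*y*z - y^2 - z^2 + 2
trace(a^-1 b a^2 b^2 a^-1 b) = trace(b a^2 b^2 a^-1 b) trace(a) - trace(b a^2 b^2 a^-1 b a)   [inverse elimination on a] = x^3*y^3*z - x^4*y^2 - x^2*y^4 - 2*x^2*y^2*z^2 + x^3*y*z + 2*x*y^3*z + x*y*z^3 + 3*x^2*y^2 - y^2*z^2 - 5*x*y*z + x^2 + y^2 + z^2 - 2
trace(a b^2 a^-1 b^-1 a^-1 b a) = trace(a^-1 b a^2 b^2 a^-1) trace(b) - trace(a^-1 b a^2 b^2 a^-1 b)   [inverse elimination on b] = x^2*y^2*z^2 - x^3*y*z - 2*x*y^3*z - x*y*z^3 + x^2*y^2 + y^4 + y^2*z^2 + 5*x*y*z - x^2 - 4*y^2 - z^2 + 2
trace(a^-1 b a b a b^2) = trace(b a b a b^2) trace(a) - trace(b a b a b^2 a)   [inverse elimination on a] = x*y^2*z^2 - x^2*y*z - y*z^3 - x*y^2 + 2*y*z + x
trace(a^-1 b a b a b^2 a^-1) = trace(a^-1 b a b a b^2) trace(a) - trace(a^-1 b a b a b^2 a)   [inverse elimination on a] = x^2*y^2*z^2 - x^3*y*z - x*y*z^3 - x^2*y^2 - y^2*z^2 + 3*x*y*z + x^2 + y^2 + z^2 - 2
trace(b^2 a b a b^2) = trace(b) trace(b a b a b^2) - trace(b a b a b)   [square of b] = y^3*z^2 - x*y^2*z - y^3 - 2*y*z^2 + x*z + 3*y
trace(b^2 a b a b^2 a) = trace(b) trace(a b^2 a b a b) - trace(a b^2 a b a)   [square of b] = y^2*z^3 - 2*x*y*z^2 + x^2*z - y^2*z + x*y - z
trace(b a b a b^2 a^-1 b) = trace(b^2 a b a b^2) trace(a) - trace(b^2 a b a b^2 a)   [inverse elimination on a] = x*y^3*z^2 - x^2*y^2*z - y^2*z^3 - x*y^3 + y^2*z + 2*x*y + z
trace(b a b a b a b^2) = trace(b) trace(b a b a b a b) - trace(b a b a b a)   [square of b] = y^2*z^3 - x*y*z^2 - 2*y^2*z - z^3 + x*y + 3*z
trace(a b a b a b a b) = trace(a b a b) trace(a b a b) - trace(1)   [split at a repeated a] = z^4 - 4*z^2 + 2
trace(a b a b a b a) = trace(a) trace(b a b a b a) - trace(b a b a b)   [square of a] = x*z^3 - y*z^2 - 2*x*z + y
trace(b a b a b a b^2 a) = trace(b) trace(a b a b a b a b) - trace(a b a b a b a)   [square of b] = y*z^4 - x*z^3 - 3*y*z^2 + 2*x*z + y
trace(b a b a b^2 a^-1 b a) = trace(b a b a b a b^2) trace(a) - trace(b a b a b a b^2 a)   [inverse elimination on a] = x*y^2*z^3 - x^2*y*z^2 - y*z^4 - 2*x*y^2*z + x^2*y + 3*y*z^2 + x*z - y
trace(a^-1 b a b a b^2 a^-1 b) = trace(b a b a b^2 a^-1 b) trace(a) - trace(b a b a b^2 a^-1 b a)   [inverse elimination on a] = x^2*y^3*z^2 - x^3*y^2*z - 2*x*y^2*z^3 - x^2*y^3 + x^2*y*z^2 + y*z^4 + 3*x*y^2*z + x^2*y - 3*y*z^2 + y
trace(a b^2 a^-1 b^-1 a^-1 b a b) = trace(a^-1 b a b a b^2 a^-1) trace(b) - trace(a^-1 b a b a b^2 a^-1 b)   [inverse elimination on b] = x*y^2*z^3 - x^2*y*z^2 - y^3*z^2 - y*z^4 + y^3 + 4*y*z^2 - 3*y
trace(a^-1 b a b^-1 a b^2 a^-1 b^-1) = trace(a b^2 a^-1 b^-1 a^-1 b a) trace(b) - trace(a b^2 a^-1 b^-1 a^-1 b a b)   [inverse elimination on b] = x^2*y^3*z^2 - x^3*y^2*z - 2*x*y^4*z - 2*x*y^2*z^3 + x^2*y^3 + x^2*y*z^2 + y^5 + 2*y^3*z^2 + y*z^4 + 5*x*y^2*z - x^2*y - 5*y^3 - 5*y*z^2 + 5*y
trace(a^-1 b a b^-1 a b^2 a^-1) = trace(a b^2 a^-2 b a) trace(b) - trace(a b^2 a^-2 b a b)   [inverse elimination on b] = x^3*y^3*z - x^4*y^2 - x^2*y^4 - 2*x^2*y^2*z^2 + x^3*y*z + x*y*z^3 + 5*x^2*y^2 + y^4 + y^2*z^2 - 3*x*y*z - x^2 - 4*y^2 - z^2 + 2
trace(a b^2 a^-1 b^-2 a^-1 b a b^-1) = trace(a^-1 b a b^-1 a b^2 a^-1 b^-1) trace(b) - trace(a^-1 b a b^-1 a b^2 a^-1)   [inverse elimination on b] = x^2*y^4*z^2 - 2*x^3*y^3*z - 2*x*y^5*z - 2*x*y^3*z^3 + x^4*y^2 + 2*x^2*y^4 + 3*x^2*y^2*z^2 + y^6 + 2*y^4*z^2 + y^2*z^4 - x^3*y*z + 5*x*y^3*z - x*y*z^3 - 6*x^2*y^2 - 6*y^4 - 6*y^2*z^2 + 3*x*y*z + x^2 + 9*y^2 + z^2 - 2

x^2*y^4*z^2 - 2*x^3*y^3*z - 2*x*y^5*z - 2*x*y^3*z^3 + x^4*y^2 + 2*x^2*y^4 + 3*x^2*y^2*z^2 + y^6 + 2*y^4*z^2 + y^2*z^4 - x^3*y*z + 5*x*y^3*z - x*y*z^3 - 6*x^2*y^2 - 6*y^4 - 6*y^2*z^2 + 3*x*y*z + x^2 + 9*y^2 + z^2 - 2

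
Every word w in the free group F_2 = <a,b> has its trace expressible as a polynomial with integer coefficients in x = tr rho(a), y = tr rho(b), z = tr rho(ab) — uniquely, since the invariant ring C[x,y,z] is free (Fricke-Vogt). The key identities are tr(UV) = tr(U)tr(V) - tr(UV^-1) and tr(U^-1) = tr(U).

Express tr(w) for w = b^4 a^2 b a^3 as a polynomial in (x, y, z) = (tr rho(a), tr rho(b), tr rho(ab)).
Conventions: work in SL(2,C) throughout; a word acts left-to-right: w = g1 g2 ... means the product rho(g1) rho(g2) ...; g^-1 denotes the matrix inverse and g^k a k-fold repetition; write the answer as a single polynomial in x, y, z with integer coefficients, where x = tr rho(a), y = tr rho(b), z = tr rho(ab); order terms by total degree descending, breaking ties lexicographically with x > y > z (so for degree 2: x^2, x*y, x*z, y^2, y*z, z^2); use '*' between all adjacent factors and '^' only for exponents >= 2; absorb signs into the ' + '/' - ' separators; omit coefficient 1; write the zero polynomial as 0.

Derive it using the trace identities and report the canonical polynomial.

tr(b a b a) = tr(a b) * tr(a b) - tr(1) = z^2 - 2
tr(b a b) = tr(b) * tr(a b) - tr(a) = y*z - x
tr(b a^2 b a) = tr(a) * tr(b a b a) - tr(b a b) = x*z^2 - y*z - x
tr(a^2 b) = tr(a) * tr(b a) - tr(b) = x*z - y
tr(a^2) = tr(a) * tr(a) - tr(1) = x^2 - 2
tr(b a^2 b) = tr(b) * tr(a^2 b) - tr(a^2) = x*y*z - x^2 - y^2 + 2
tr(a^2 b a^2 b) = tr(a) * tr(b a^2 b a) - tr(b a^2 b) = x^2*z^2 - 2*x*y*z + y^2 - 2
tr(a^2 b a) = tr(a) * tr(b a^2) - tr(b a) = x^2*z - x*y - z
tr(a^2 b a^2) = tr(a) * tr(a^2 b a) - tr(a^2 b) = x^3*z - x^2*y - 2*x*z + y
tr(a^2 b a^2 b^2) = tr(b) * tr(a^2 b a^2 b) - tr(a^2 b a^2) = x^2*y*z^2 - x^3*z - 2*x*y^2*z + x^2*y + y^3 + 2*x*z - 3*y
tr(b^2 a^2 b a^2 b) = tr(b) * tr(a^2 b a^2 b^2) - tr(a^2 b a^2 b) = x^2*y^2*z^2 - x^3*y*z - 2*x*y^3*z + x^2*y^2 - x^2*z^2 + y^4 + 4*x*y*z - 4*y^2 + 2
tr(b^4 a^2 b a^2) = tr(b) * tr(b^2 a^2 b a^2 b) - tr(b^2 a^2 b a^2) = x^2*y^3*z^2 - x^3*y^2*z - 2*x*y^4*z + x^2*y^3 - 2*x^2*y*z^2 + y^5 + x^3*z + 6*x*y^2*z - x^2*y - 5*y^3 - 2*x*z + 5*y
tr(a b a b^2) = tr(b) * tr(a b a b) - tr(a b a) = y*z^2 - x*z - y
tr(b a b^3 a) = tr(b) * tr(a b a b^2) - tr(a b a b) = y^2*z^2 - x*y*z - y^2 - z^2 + 2
tr(b^2 a b) = tr(b) * tr(b a b) - tr(b a) = y^2*z - x*y - z
tr(b a b^3) = tr(b) * tr(b^2 a b) - tr(b^2 a) = y^3*z - x*y^2 - 2*y*z + x
tr(b a^2 b a b^2) = tr(a) * tr(b a b^3 a) - tr(b a b^3) = x*y^2*z^2 - x^2*y*z - y^3*z - x*z^2 + 2*y*z + x
tr(b a^2 b a b) = tr(b) * tr(a^2 b a b) - tr(a^2 b a) = x*y*z^2 - x^2*z - y^2*z + z
tr(b^4 a^2 b a) = tr(b) * tr(b a^2 b a b^2) - tr(b a^2 b a b) = x*y^3*z^2 - x^2*y^2*z - y^4*z - 2*x*y*z^2 + x^2*z + 3*y^2*z + x*y - z
tr(b^4 a^2 b a^3) = tr(a) * tr(b^4 a^2 b a^2) - tr(b^4 a^2 b a) = x^3*y^3*z^2 - x^4*y^2*z - 2*x^2*y^4*z + x^3*y^3 - 2*x^3*y*z^2 + x*y^5 - x*y^3*z^2 + x^4*z + 7*x^2*y^2*z + y^4*z - x^3*y - 5*x*y^3 + 2*x*y*z^2 - 3*x^2*z - 3*y^2*z + 4*x*y + z

x^3*y^3*z^2 - x^4*y^2*z - 2*x^2*y^4*z + x^3*y^3 - 2*x^3*y*z^2 + x*y^5 - x*y^3*z^2 + x^4*z + 7*x^2*y^2*z + y^4*z - x^3*y - 5*x*y^3 + 2*x*y*z^2 - 3*x^2*z - 3*y^2*z + 4*x*y + z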